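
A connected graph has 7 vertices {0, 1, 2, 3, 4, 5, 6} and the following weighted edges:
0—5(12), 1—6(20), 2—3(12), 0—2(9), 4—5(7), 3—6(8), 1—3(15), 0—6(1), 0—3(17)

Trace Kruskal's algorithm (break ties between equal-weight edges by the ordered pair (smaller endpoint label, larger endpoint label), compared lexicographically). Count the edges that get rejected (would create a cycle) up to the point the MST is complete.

1

Kruskal: consider edges lightest-first.
0—6 (1): add. Components now {0,6} {1} {2} {3} {4} {5}
4—5 (7): add. Components now {0,6} {1} {2} {3} {4,5}
3—6 (8): add. Components now {0,3,6} {1} {2} {4,5}
0—2 (9): add. Components now {0,2,3,6} {1} {4,5}
0—5 (12): add. Components now {0,2,3,4,5,6} {1}
2—3 (12): skip — 2 and 3 already connected.
1—3 (15): add. Components now {0,1,2,3,4,5,6}
Edges rejected before the tree was complete: 1.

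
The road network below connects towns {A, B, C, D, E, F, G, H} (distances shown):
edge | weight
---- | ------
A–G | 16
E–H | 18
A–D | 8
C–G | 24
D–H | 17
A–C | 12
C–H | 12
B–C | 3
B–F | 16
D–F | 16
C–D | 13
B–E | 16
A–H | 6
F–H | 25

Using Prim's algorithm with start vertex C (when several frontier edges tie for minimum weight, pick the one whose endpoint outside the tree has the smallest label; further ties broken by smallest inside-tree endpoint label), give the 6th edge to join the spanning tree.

B-F

Prim's algorithm from C:
Step 1: frontier [B–C 3, A–C 12, C–H 12, C–D 13, C–G 24] → take B–C (3); add B.
Step 2: frontier [B–E 16, B–F 16, A–C 12, C–H 12, C–D 13, C–G 24] → take A–C (12); add A.
Step 3: frontier [A–H 6, A–D 8, A–G 16, B–E 16, B–F 16, C–H 12, C–D 13, C–G 24] → take A–H (6); add H.
Step 4: frontier [A–D 8, A–G 16, B–E 16, B–F 16, C–D 13, C–G 24, D–H 17, E–H 18, F–H 25] → take A–D (8); add D.
Step 5: frontier [A–G 16, B–E 16, B–F 16, C–G 24, D–F 16, E–H 18, F–H 25] → take B–E (16); add E.
Step 6: frontier [A–G 16, B–F 16, C–G 24, D–F 16, F–H 25] → take B–F (16); add F.
Step 7: frontier [A–G 16, C–G 24] → take A–G (16); add G.
The 6th edge added is B–F.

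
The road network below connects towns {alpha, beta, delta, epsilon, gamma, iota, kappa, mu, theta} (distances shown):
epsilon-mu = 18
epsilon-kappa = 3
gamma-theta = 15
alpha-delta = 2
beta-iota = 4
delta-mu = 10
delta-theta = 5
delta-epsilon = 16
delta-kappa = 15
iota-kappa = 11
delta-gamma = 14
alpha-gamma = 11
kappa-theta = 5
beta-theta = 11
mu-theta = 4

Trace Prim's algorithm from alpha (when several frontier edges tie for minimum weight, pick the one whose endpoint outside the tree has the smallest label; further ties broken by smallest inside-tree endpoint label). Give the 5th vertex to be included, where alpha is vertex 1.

Prim's algorithm from alpha:
Step 1: cheapest edge leaving the tree is alpha-delta (2); add delta.
Step 2: cheapest edge leaving the tree is delta-theta (5); add theta.
Step 3: cheapest edge leaving the tree is mu-theta (4); add mu.
Step 4: cheapest edge leaving the tree is kappa-theta (5); add kappa.
Step 5: cheapest edge leaving the tree is epsilon-kappa (3); add epsilon.
Step 6: cheapest edge leaving the tree is beta-theta (11); add beta.
Step 7: cheapest edge leaving the tree is beta-iota (4); add iota.
Step 8: cheapest edge leaving the tree is alpha-gamma (11); add gamma.
Vertex order: alpha, delta, theta, mu, kappa, epsilon, beta, iota, gamma. The 5th vertex is kappa.

kappa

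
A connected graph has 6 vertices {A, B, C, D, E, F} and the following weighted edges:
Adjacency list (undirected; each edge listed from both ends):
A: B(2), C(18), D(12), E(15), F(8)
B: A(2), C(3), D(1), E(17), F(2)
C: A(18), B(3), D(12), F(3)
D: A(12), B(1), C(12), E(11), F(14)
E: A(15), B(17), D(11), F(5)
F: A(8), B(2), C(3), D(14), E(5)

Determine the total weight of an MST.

Kruskal's algorithm — process edges by increasing weight (ties by edge label):
B-D (1): add. Components now {A} {B,D} {C} {E} {F}
A-B (2): add. Components now {A,B,D} {C} {E} {F}
B-F (2): add. Components now {A,B,D,F} {C} {E}
B-C (3): add. Components now {A,B,C,D,F} {E}
C-F (3): skip — C and F already connected.
E-F (5): add. Components now {A,B,C,D,E,F}
MST edges: B-D, A-B, B-F, B-C, E-F; total weight 1+2+2+3+5 = 13.

13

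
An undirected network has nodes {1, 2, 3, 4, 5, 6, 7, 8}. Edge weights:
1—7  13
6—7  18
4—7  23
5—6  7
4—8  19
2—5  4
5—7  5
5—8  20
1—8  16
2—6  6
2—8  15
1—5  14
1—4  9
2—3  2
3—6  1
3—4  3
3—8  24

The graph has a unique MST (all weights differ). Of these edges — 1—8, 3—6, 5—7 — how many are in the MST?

2

Kruskal's algorithm — process edges by increasing weight (ties by edge label):
3—6 (1): add — endpoints in different components.
2—3 (2): add — endpoints in different components.
3—4 (3): add — endpoints in different components.
2—5 (4): add — endpoints in different components.
5—7 (5): add — endpoints in different components.
2—6 (6): skip — 2 and 6 already connected.
5—6 (7): skip — 5 and 6 already connected.
1—4 (9): add — endpoints in different components.
1—7 (13): skip — 1 and 7 already connected.
1—5 (14): skip — 1 and 5 already connected.
2—8 (15): add — endpoints in different components.
MST edge set: {3—6, 2—3, 3—4, 2—5, 5—7, 1—4, 2—8}.
Of the listed edges, {3—6, 5—7} are in the MST → 2.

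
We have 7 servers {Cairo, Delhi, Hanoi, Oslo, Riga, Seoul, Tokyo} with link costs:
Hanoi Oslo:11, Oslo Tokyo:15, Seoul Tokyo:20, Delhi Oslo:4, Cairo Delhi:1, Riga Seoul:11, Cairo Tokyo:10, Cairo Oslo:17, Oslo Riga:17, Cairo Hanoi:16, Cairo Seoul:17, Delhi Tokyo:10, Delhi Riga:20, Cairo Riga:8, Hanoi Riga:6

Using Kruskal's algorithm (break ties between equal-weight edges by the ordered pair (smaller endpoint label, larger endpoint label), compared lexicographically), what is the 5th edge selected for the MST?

Sort edges by weight, then run Kruskal:
Cairo Delhi (1): add. Components now {Seoul} {Cairo,Delhi} {Tokyo} {Hanoi} {Oslo} {Riga}
Delhi Oslo (4): add. Components now {Seoul} {Cairo,Delhi,Oslo} {Tokyo} {Hanoi} {Riga}
Hanoi Riga (6): add. Components now {Seoul} {Cairo,Delhi,Oslo} {Tokyo} {Hanoi,Riga}
Cairo Riga (8): add. Components now {Seoul} {Cairo,Delhi,Hanoi,Oslo,Riga} {Tokyo}
Cairo Tokyo (10): add. Components now {Seoul} {Cairo,Delhi,Hanoi,Oslo,Riga,Tokyo}
Delhi Tokyo (10): skip — Delhi and Tokyo already connected.
Hanoi Oslo (11): skip — Hanoi and Oslo already connected.
Riga Seoul (11): add. Components now {Cairo,Delhi,Hanoi,Oslo,Riga,Seoul,Tokyo}
The 5th edge added is Cairo Tokyo.

Cairo-Tokyo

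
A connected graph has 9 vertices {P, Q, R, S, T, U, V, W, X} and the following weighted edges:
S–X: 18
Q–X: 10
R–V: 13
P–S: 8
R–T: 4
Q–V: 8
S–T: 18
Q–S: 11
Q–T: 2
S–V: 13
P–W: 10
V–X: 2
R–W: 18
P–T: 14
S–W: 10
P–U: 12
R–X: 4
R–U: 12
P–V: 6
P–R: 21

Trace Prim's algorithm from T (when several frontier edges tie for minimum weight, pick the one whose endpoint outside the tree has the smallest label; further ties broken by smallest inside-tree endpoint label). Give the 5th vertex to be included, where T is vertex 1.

V

Grow the tree from T using Prim:
Step 1: cheapest edge leaving the tree is Q–T (2); add Q.
Step 2: cheapest edge leaving the tree is R–T (4); add R.
Step 3: cheapest edge leaving the tree is R–X (4); add X.
Step 4: cheapest edge leaving the tree is V–X (2); add V.
Step 5: cheapest edge leaving the tree is P–V (6); add P.
Step 6: cheapest edge leaving the tree is P–S (8); add S.
Step 7: cheapest edge leaving the tree is P–W (10); add W.
Step 8: cheapest edge leaving the tree is P–U (12); add U.
Vertex order: T, Q, R, X, V, P, S, W, U. The 5th vertex is V.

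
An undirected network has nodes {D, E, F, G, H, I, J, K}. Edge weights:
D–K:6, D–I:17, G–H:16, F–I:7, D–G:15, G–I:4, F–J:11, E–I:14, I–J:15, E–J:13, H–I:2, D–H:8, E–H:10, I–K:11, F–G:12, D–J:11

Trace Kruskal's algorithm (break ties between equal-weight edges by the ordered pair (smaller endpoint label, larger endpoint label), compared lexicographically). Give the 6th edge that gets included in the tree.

E-H

Kruskal's algorithm — process edges by increasing weight (ties by edge label):
H–I (2): add — endpoints in different components.
G–I (4): add — endpoints in different components.
D–K (6): add — endpoints in different components.
F–I (7): add — endpoints in different components.
D–H (8): add — endpoints in different components.
E–H (10): add — endpoints in different components.
D–J (11): add — endpoints in different components.
The 6th edge added is E–H.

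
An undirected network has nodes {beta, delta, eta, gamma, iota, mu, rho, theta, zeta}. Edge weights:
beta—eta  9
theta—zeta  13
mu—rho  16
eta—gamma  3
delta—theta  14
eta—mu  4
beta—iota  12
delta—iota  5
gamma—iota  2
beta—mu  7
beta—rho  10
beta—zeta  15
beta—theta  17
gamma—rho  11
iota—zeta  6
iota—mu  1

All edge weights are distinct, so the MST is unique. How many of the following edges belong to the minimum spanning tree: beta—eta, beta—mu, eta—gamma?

Kruskal's algorithm — process edges by increasing weight (ties by edge label):
iota—mu (1): add — endpoints in different components.
gamma—iota (2): add — endpoints in different components.
eta—gamma (3): add — endpoints in different components.
eta—mu (4): skip — mu and eta already connected.
delta—iota (5): add — endpoints in different components.
iota—zeta (6): add — endpoints in different components.
beta—mu (7): add — endpoints in different components.
beta—eta (9): skip — beta and eta already connected.
beta—rho (10): add — endpoints in different components.
gamma—rho (11): skip — rho and gamma already connected.
beta—iota (12): skip — iota and beta already connected.
theta—zeta (13): add — endpoints in different components.
MST edge set: {iota—mu, gamma—iota, eta—gamma, delta—iota, iota—zeta, beta—mu, beta—rho, theta—zeta}.
Of the listed edges, {beta—mu, eta—gamma} are in the MST → 2.

2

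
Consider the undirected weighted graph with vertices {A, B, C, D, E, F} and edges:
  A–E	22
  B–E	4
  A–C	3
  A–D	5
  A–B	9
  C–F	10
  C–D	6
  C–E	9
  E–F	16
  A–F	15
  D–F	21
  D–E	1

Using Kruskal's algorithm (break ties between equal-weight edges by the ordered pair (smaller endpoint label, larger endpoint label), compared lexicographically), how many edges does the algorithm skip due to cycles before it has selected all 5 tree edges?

Kruskal's algorithm — process edges by increasing weight (ties by edge label):
D–E (1): add. Components now {A} {B} {C} {D,E} {F}
A–C (3): add. Components now {A,C} {B} {D,E} {F}
B–E (4): add. Components now {A,C} {B,D,E} {F}
A–D (5): add. Components now {A,B,C,D,E} {F}
C–D (6): skip — C and D already connected.
A–B (9): skip — A and B already connected.
C–E (9): skip — C and E already connected.
C–F (10): add. Components now {A,B,C,D,E,F}
Edges rejected before the tree was complete: 3.

3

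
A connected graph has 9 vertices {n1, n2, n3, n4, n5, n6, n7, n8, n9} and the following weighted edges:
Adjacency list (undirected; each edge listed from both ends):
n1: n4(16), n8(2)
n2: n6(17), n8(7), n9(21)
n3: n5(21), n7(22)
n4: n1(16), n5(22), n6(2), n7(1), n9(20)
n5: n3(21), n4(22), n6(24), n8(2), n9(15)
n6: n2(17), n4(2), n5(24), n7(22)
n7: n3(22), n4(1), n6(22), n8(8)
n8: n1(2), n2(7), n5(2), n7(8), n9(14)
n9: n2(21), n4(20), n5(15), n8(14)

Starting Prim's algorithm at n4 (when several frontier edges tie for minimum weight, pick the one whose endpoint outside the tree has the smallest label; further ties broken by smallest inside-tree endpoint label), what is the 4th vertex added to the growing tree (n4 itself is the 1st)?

Prim's algorithm from n4:
Step 1: cheapest edge leaving the tree is n4–n7 (1); add n7.
Step 2: cheapest edge leaving the tree is n4–n6 (2); add n6.
Step 3: cheapest edge leaving the tree is n7–n8 (8); add n8.
Step 4: cheapest edge leaving the tree is n1–n8 (2); add n1.
Step 5: cheapest edge leaving the tree is n5–n8 (2); add n5.
Step 6: cheapest edge leaving the tree is n2–n8 (7); add n2.
Step 7: cheapest edge leaving the tree is n8–n9 (14); add n9.
Step 8: cheapest edge leaving the tree is n3–n5 (21); add n3.
Vertex order: n4, n7, n6, n8, n1, n5, n2, n9, n3. The 4th vertex is n8.

n8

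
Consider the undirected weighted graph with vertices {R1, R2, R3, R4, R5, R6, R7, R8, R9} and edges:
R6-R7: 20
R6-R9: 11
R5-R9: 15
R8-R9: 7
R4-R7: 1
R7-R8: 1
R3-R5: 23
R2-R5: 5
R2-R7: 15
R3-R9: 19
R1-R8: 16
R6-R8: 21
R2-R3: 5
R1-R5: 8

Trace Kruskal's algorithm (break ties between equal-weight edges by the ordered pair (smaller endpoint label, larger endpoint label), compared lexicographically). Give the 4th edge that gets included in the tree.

R2-R5

Sort edges by weight, then run Kruskal:
R4-R7 (1): add — endpoints in different components.
R7-R8 (1): add — endpoints in different components.
R2-R3 (5): add — endpoints in different components.
R2-R5 (5): add — endpoints in different components.
R8-R9 (7): add — endpoints in different components.
R1-R5 (8): add — endpoints in different components.
R6-R9 (11): add — endpoints in different components.
R2-R7 (15): add — endpoints in different components.
The 4th edge added is R2-R5.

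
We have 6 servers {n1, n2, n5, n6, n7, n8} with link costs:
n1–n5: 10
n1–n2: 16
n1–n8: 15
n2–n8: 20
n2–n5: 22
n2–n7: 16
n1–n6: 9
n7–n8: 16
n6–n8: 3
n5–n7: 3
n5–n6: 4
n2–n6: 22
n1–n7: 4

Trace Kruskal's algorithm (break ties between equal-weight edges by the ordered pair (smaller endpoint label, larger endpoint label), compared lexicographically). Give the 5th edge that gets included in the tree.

n1-n2

Kruskal: consider edges lightest-first.
n5–n7 (3): add — endpoints in different components.
n6–n8 (3): add — endpoints in different components.
n1–n7 (4): add — endpoints in different components.
n5–n6 (4): add — endpoints in different components.
n1–n6 (9): skip — n6 and n1 already connected.
n1–n5 (10): skip — n1 and n5 already connected.
n1–n8 (15): skip — n8 and n1 already connected.
n1–n2 (16): add — endpoints in different components.
The 5th edge added is n1–n2.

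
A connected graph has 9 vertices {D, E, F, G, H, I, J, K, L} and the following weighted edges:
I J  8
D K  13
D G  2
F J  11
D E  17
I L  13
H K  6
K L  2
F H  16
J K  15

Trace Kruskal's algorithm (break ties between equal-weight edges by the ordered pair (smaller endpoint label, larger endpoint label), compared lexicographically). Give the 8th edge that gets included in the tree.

Sort edges by weight, then run Kruskal:
D G (2): add — endpoints in different components.
K L (2): add — endpoints in different components.
H K (6): add — endpoints in different components.
I J (8): add — endpoints in different components.
F J (11): add — endpoints in different components.
D K (13): add — endpoints in different components.
I L (13): add — endpoints in different components.
J K (15): skip — J and K already connected.
F H (16): skip — F and H already connected.
D E (17): add — endpoints in different components.
The 8th edge added is D E.

D-E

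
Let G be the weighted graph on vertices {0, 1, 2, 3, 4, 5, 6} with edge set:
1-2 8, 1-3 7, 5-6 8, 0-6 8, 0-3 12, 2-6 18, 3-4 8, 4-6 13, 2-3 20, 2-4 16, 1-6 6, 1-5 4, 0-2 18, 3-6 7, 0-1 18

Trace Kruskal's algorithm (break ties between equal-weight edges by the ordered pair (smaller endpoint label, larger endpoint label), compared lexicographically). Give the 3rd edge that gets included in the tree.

1-3

Kruskal's algorithm — process edges by increasing weight (ties by edge label):
1-5 (4): add — endpoints in different components.
1-6 (6): add — endpoints in different components.
1-3 (7): add — endpoints in different components.
3-6 (7): skip — 3 and 6 already connected.
0-6 (8): add — endpoints in different components.
1-2 (8): add — endpoints in different components.
3-4 (8): add — endpoints in different components.
The 3rd edge added is 1-3.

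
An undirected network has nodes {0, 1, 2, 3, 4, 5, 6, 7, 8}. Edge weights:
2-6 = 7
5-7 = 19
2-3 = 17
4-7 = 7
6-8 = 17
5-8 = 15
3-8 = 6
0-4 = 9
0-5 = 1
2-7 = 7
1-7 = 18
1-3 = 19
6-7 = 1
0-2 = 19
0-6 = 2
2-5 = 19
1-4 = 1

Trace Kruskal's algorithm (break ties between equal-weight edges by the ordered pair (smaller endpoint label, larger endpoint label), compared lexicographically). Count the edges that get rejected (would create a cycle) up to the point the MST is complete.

2

Kruskal's algorithm — process edges by increasing weight (ties by edge label):
0-5 (1): add — endpoints in different components.
1-4 (1): add — endpoints in different components.
6-7 (1): add — endpoints in different components.
0-6 (2): add — endpoints in different components.
3-8 (6): add — endpoints in different components.
2-6 (7): add — endpoints in different components.
2-7 (7): skip — 2 and 7 already connected.
4-7 (7): add — endpoints in different components.
0-4 (9): skip — 0 and 4 already connected.
5-8 (15): add — endpoints in different components.
Edges rejected before the tree was complete: 2.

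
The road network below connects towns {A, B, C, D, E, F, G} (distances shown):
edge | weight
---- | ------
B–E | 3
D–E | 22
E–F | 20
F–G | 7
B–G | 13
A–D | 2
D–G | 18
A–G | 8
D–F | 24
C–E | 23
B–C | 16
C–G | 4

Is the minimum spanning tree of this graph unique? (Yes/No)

Yes

Sort edges by weight, then run Kruskal:
A–D (2): add — endpoints in different components.
B–E (3): add — endpoints in different components.
C–G (4): add — endpoints in different components.
F–G (7): add — endpoints in different components.
A–G (8): add — endpoints in different components.
B–G (13): add — endpoints in different components.
Every non-tree edge has weight strictly greater than the heaviest edge on the tree path between its endpoints, so the MST is unique.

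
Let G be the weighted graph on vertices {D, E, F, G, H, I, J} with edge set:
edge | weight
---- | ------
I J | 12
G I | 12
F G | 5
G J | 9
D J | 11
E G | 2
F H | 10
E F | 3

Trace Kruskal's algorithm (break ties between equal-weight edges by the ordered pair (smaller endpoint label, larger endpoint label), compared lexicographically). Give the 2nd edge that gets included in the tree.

Kruskal: consider edges lightest-first.
E G (2): add — endpoints in different components.
E F (3): add — endpoints in different components.
F G (5): skip — F and G already connected.
G J (9): add — endpoints in different components.
F H (10): add — endpoints in different components.
D J (11): add — endpoints in different components.
G I (12): add — endpoints in different components.
The 2nd edge added is E F.

E-F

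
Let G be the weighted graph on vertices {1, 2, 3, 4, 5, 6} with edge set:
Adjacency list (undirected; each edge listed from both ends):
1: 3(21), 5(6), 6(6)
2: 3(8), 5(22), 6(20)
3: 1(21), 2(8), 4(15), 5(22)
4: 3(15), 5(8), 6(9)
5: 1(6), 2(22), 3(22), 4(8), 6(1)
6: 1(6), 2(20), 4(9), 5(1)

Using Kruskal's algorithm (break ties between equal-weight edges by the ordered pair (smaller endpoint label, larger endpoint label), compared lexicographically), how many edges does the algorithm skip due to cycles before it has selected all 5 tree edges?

Sort edges by weight, then run Kruskal:
5 6 (1): add. Components now {1} {2} {3} {4} {5,6}
1 5 (6): add. Components now {1,5,6} {2} {3} {4}
1 6 (6): skip — 1 and 6 already connected.
2 3 (8): add. Components now {1,5,6} {2,3} {4}
4 5 (8): add. Components now {1,4,5,6} {2,3}
4 6 (9): skip — 4 and 6 already connected.
3 4 (15): add. Components now {1,2,3,4,5,6}
Edges rejected before the tree was complete: 2.

2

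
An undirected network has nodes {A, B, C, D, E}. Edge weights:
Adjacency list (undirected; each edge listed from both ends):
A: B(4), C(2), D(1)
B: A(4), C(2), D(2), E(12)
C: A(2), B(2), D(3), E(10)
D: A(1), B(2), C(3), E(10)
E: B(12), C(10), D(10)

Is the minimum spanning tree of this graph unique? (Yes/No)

Kruskal: consider edges lightest-first.
A–D (1): add — endpoints in different components.
A–C (2): add — endpoints in different components.
B–C (2): add — endpoints in different components.
B–D (2): skip — B and D already connected.
C–D (3): skip — C and D already connected.
A–B (4): skip — A and B already connected.
C–E (10): add — endpoints in different components.
Non-tree edge D–E has weight 10, equal to the heaviest edge on its tree cycle — swapping gives another MST of the same weight. Not unique.

No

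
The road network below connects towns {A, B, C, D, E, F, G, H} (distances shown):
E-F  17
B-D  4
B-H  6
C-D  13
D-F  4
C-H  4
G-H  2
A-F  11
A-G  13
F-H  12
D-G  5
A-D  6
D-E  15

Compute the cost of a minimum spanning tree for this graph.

Prim's algorithm from B:
Step 1: frontier [B-D 4, B-H 6] → take B-D (4); add D.
Step 2: frontier [B-H 6, D-F 4, D-G 5, A-D 6, C-D 13, D-E 15] → take D-F (4); add F.
Step 3: frontier [B-H 6, D-G 5, A-D 6, C-D 13, D-E 15, A-F 11, F-H 12, E-F 17] → take D-G (5); add G.
Step 4: frontier [B-H 6, A-D 6, C-D 13, D-E 15, A-F 11, F-H 12, E-F 17, G-H 2, A-G 13] → take G-H (2); add H.
Step 5: frontier [A-D 6, C-D 13, D-E 15, A-F 11, E-F 17, A-G 13, C-H 4] → take C-H (4); add C.
Step 6: frontier [A-D 6, D-E 15, A-F 11, E-F 17, A-G 13] → take A-D (6); add A.
Step 7: frontier [D-E 15, E-F 17] → take D-E (15); add E.
MST edges: B-D, D-F, D-G, G-H, C-H, A-D, D-E; total weight 4+4+5+2+4+6+15 = 40.

40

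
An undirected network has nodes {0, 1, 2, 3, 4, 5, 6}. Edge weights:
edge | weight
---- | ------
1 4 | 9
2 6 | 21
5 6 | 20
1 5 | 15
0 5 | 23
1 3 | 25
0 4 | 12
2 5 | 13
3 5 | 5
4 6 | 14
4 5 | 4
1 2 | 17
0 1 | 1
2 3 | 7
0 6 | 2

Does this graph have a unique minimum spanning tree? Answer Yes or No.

Kruskal's algorithm — process edges by increasing weight (ties by edge label):
0 1 (1): add — endpoints in different components.
0 6 (2): add — endpoints in different components.
4 5 (4): add — endpoints in different components.
3 5 (5): add — endpoints in different components.
2 3 (7): add — endpoints in different components.
1 4 (9): add — endpoints in different components.
Every non-tree edge has weight strictly greater than the heaviest edge on the tree path between its endpoints, so the MST is unique.

Yes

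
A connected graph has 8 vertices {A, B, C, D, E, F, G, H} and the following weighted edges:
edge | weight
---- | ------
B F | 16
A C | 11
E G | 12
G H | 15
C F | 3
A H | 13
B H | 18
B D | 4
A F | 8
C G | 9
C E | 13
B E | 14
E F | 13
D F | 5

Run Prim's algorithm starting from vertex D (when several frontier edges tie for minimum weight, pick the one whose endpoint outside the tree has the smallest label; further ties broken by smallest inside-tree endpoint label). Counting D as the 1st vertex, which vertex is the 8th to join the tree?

Prim's algorithm from D:
Step 1: frontier [B D 4, D F 5] → take B D (4); add B.
Step 2: frontier [B E 14, B F 16, B H 18, D F 5] → take D F (5); add F.
Step 3: frontier [B E 14, B H 18, C F 3, A F 8, E F 13] → take C F (3); add C.
Step 4: frontier [B E 14, B H 18, C G 9, A C 11, C E 13, A F 8, E F 13] → take A F (8); add A.
Step 5: frontier [A H 13, B E 14, B H 18, C G 9, C E 13, E F 13] → take C G (9); add G.
Step 6: frontier [A H 13, B E 14, B H 18, C E 13, E F 13, E G 12, G H 15] → take E G (12); add E.
Step 7: frontier [A H 13, B H 18, G H 15] → take A H (13); add H.
Vertex order: D, B, F, C, A, G, E, H. The 8th vertex is H.

H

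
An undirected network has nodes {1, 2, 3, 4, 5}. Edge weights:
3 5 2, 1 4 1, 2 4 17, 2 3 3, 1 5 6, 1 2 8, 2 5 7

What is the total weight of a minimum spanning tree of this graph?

12

Kruskal's algorithm — process edges by increasing weight (ties by edge label):
1 4 (1): add — endpoints in different components.
3 5 (2): add — endpoints in different components.
2 3 (3): add — endpoints in different components.
1 5 (6): add — endpoints in different components.
MST edges: 1 4, 3 5, 2 3, 1 5; total weight 1+2+3+6 = 12.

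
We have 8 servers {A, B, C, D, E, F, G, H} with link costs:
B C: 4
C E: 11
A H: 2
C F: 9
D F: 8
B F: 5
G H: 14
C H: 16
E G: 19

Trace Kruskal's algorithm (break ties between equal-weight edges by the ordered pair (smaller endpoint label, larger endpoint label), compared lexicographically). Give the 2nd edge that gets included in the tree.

B-C

Kruskal's algorithm — process edges by increasing weight (ties by edge label):
A H (2): add — endpoints in different components.
B C (4): add — endpoints in different components.
B F (5): add — endpoints in different components.
D F (8): add — endpoints in different components.
C F (9): skip — C and F already connected.
C E (11): add — endpoints in different components.
G H (14): add — endpoints in different components.
C H (16): add — endpoints in different components.
The 2nd edge added is B C.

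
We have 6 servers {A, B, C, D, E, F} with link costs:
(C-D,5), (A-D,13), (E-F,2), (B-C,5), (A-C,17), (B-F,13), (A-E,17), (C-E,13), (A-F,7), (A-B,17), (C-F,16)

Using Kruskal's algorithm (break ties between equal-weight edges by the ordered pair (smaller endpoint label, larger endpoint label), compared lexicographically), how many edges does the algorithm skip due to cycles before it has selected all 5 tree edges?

Sort edges by weight, then run Kruskal:
E-F (2): add — endpoints in different components.
B-C (5): add — endpoints in different components.
C-D (5): add — endpoints in different components.
A-F (7): add — endpoints in different components.
A-D (13): add — endpoints in different components.
Edges rejected before the tree was complete: 0.

0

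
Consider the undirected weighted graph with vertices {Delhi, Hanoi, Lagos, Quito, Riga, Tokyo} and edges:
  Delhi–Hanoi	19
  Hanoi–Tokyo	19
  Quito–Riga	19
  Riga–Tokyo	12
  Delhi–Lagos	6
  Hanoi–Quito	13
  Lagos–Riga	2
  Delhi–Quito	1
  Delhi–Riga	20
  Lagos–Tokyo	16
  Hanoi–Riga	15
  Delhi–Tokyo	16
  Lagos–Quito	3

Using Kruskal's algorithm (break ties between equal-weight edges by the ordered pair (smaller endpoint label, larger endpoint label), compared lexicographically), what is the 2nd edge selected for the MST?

Lagos-Riga

Kruskal: consider edges lightest-first.
Delhi–Quito (1): add — endpoints in different components.
Lagos–Riga (2): add — endpoints in different components.
Lagos–Quito (3): add — endpoints in different components.
Delhi–Lagos (6): skip — Delhi and Lagos already connected.
Riga–Tokyo (12): add — endpoints in different components.
Hanoi–Quito (13): add — endpoints in different components.
The 2nd edge added is Lagos–Riga.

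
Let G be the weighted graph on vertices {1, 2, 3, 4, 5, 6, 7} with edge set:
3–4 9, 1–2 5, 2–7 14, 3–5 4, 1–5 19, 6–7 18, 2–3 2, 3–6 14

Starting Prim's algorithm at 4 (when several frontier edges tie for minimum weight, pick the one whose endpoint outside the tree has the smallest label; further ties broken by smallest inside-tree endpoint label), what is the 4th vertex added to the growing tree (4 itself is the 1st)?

5

Prim's algorithm from 4:
Step 1: frontier [3–4 9] → take 3–4 (9); add 3.
Step 2: frontier [2–3 2, 3–5 4, 3–6 14] → take 2–3 (2); add 2.
Step 3: frontier [1–2 5, 2–7 14, 3–5 4, 3–6 14] → take 3–5 (4); add 5.
Step 4: frontier [1–2 5, 2–7 14, 3–6 14, 1–5 19] → take 1–2 (5); add 1.
Step 5: frontier [2–7 14, 3–6 14] → take 3–6 (14); add 6.
Step 6: frontier [2–7 14, 6–7 18] → take 2–7 (14); add 7.
Vertex order: 4, 3, 2, 5, 1, 6, 7. The 4th vertex is 5.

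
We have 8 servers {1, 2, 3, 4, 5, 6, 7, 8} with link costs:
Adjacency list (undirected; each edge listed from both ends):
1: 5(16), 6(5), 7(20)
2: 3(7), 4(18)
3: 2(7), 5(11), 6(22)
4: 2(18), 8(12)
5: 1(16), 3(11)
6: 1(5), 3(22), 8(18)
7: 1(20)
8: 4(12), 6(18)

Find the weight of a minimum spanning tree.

89

Kruskal: consider edges lightest-first.
1 6 (5): add — endpoints in different components.
2 3 (7): add — endpoints in different components.
3 5 (11): add — endpoints in different components.
4 8 (12): add — endpoints in different components.
1 5 (16): add — endpoints in different components.
2 4 (18): add — endpoints in different components.
6 8 (18): skip — 6 and 8 already connected.
1 7 (20): add — endpoints in different components.
MST edges: 1 6, 2 3, 3 5, 4 8, 1 5, 2 4, 1 7; total weight 5+7+11+12+16+18+20 = 89.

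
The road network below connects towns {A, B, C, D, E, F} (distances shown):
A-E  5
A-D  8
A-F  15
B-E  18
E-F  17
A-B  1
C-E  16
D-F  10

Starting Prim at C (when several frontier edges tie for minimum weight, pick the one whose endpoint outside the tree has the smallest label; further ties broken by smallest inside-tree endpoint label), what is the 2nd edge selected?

Grow the tree from C using Prim:
Step 1: frontier [C-E 16] → take C-E (16); add E.
Step 2: frontier [A-E 5, E-F 17, B-E 18] → take A-E (5); add A.
Step 3: frontier [A-B 1, A-D 8, A-F 15, E-F 17, B-E 18] → take A-B (1); add B.
Step 4: frontier [A-D 8, A-F 15, E-F 17] → take A-D (8); add D.
Step 5: frontier [A-F 15, D-F 10, E-F 17] → take D-F (10); add F.
The 2nd edge added is A-E.

A-E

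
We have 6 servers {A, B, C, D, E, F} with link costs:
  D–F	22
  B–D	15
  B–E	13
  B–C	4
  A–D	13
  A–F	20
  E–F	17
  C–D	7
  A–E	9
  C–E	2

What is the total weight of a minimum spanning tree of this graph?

39

Grow the tree from E using Prim:
Step 1: frontier [C–E 2, A–E 9, B–E 13, E–F 17] → take C–E (2); add C.
Step 2: frontier [B–C 4, C–D 7, A–E 9, B–E 13, E–F 17] → take B–C (4); add B.
Step 3: frontier [B–D 15, C–D 7, A–E 9, E–F 17] → take C–D (7); add D.
Step 4: frontier [A–D 13, D–F 22, A–E 9, E–F 17] → take A–E (9); add A.
Step 5: frontier [A–F 20, D–F 22, E–F 17] → take E–F (17); add F.
MST edges: C–E, B–C, C–D, A–E, E–F; total weight 2+4+7+9+17 = 39.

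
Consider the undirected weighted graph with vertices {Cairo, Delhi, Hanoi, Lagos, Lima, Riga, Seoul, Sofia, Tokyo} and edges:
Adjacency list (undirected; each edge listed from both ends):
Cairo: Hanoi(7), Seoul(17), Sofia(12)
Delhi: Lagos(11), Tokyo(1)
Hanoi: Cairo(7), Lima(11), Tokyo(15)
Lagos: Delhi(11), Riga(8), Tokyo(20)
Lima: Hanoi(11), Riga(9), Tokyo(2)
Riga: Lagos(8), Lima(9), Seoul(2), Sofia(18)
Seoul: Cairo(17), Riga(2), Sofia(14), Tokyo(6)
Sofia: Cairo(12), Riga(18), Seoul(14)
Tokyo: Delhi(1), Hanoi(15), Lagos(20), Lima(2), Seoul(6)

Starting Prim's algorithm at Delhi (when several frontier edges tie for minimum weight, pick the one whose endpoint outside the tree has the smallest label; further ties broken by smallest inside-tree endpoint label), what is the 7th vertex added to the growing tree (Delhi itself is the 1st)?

Prim's algorithm from Delhi:
Step 1: cheapest edge leaving the tree is Delhi—Tokyo (1); add Tokyo.
Step 2: cheapest edge leaving the tree is Lima—Tokyo (2); add Lima.
Step 3: cheapest edge leaving the tree is Seoul—Tokyo (6); add Seoul.
Step 4: cheapest edge leaving the tree is Riga—Seoul (2); add Riga.
Step 5: cheapest edge leaving the tree is Lagos—Riga (8); add Lagos.
Step 6: cheapest edge leaving the tree is Hanoi—Lima (11); add Hanoi.
Step 7: cheapest edge leaving the tree is Cairo—Hanoi (7); add Cairo.
Step 8: cheapest edge leaving the tree is Cairo—Sofia (12); add Sofia.
Vertex order: Delhi, Tokyo, Lima, Seoul, Riga, Lagos, Hanoi, Cairo, Sofia. The 7th vertex is Hanoi.

Hanoi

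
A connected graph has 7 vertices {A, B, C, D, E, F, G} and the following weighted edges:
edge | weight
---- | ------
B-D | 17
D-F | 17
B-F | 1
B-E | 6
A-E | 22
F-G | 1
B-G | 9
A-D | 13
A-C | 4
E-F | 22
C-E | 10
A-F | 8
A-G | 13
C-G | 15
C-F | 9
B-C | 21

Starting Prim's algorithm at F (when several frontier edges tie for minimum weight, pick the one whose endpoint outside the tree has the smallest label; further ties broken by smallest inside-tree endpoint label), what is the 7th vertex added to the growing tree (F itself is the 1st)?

Prim, starting at F.
Step 1: cheapest edge leaving the tree is B-F (1); add B.
Step 2: cheapest edge leaving the tree is F-G (1); add G.
Step 3: cheapest edge leaving the tree is B-E (6); add E.
Step 4: cheapest edge leaving the tree is A-F (8); add A.
Step 5: cheapest edge leaving the tree is A-C (4); add C.
Step 6: cheapest edge leaving the tree is A-D (13); add D.
Vertex order: F, B, G, E, A, C, D. The 7th vertex is D.

D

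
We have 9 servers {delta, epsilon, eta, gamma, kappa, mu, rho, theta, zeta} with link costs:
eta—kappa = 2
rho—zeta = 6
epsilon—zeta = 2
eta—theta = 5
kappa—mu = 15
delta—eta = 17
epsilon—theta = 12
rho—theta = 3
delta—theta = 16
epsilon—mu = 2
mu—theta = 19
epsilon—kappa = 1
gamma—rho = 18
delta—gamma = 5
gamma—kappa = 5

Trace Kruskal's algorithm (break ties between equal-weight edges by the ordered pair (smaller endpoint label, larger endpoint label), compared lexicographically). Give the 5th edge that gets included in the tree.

rho-theta

Kruskal: consider edges lightest-first.
epsilon—kappa (1): add — endpoints in different components.
epsilon—mu (2): add — endpoints in different components.
epsilon—zeta (2): add — endpoints in different components.
eta—kappa (2): add — endpoints in different components.
rho—theta (3): add — endpoints in different components.
delta—gamma (5): add — endpoints in different components.
eta—theta (5): add — endpoints in different components.
gamma—kappa (5): add — endpoints in different components.
The 5th edge added is rho—theta.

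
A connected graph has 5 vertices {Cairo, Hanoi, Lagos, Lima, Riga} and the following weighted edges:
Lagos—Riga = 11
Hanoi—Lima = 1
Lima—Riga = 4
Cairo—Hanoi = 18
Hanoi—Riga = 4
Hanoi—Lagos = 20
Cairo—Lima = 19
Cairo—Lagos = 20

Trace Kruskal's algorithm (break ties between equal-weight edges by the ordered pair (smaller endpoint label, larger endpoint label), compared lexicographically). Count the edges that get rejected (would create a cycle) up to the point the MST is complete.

Sort edges by weight, then run Kruskal:
Hanoi—Lima (1): add — endpoints in different components.
Hanoi—Riga (4): add — endpoints in different components.
Lima—Riga (4): skip — Lima and Riga already connected.
Lagos—Riga (11): add — endpoints in different components.
Cairo—Hanoi (18): add — endpoints in different components.
Edges rejected before the tree was complete: 1.

1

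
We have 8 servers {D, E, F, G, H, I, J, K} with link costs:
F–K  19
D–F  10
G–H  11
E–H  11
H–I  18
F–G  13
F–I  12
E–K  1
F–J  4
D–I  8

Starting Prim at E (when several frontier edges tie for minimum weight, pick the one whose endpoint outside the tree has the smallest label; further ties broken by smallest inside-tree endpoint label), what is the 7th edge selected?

Grow the tree from E using Prim:
Step 1: cheapest edge leaving the tree is E–K (1); add K.
Step 2: cheapest edge leaving the tree is E–H (11); add H.
Step 3: cheapest edge leaving the tree is G–H (11); add G.
Step 4: cheapest edge leaving the tree is F–G (13); add F.
Step 5: cheapest edge leaving the tree is F–J (4); add J.
Step 6: cheapest edge leaving the tree is D–F (10); add D.
Step 7: cheapest edge leaving the tree is D–I (8); add I.
The 7th edge added is D–I.

D-I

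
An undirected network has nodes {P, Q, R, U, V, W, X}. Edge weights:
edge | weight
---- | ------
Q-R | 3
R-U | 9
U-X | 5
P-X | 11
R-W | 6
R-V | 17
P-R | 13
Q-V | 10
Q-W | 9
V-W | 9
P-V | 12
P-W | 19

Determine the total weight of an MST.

43

Prim's algorithm from R:
Step 1: cheapest edge leaving the tree is Q-R (3); add Q.
Step 2: cheapest edge leaving the tree is R-W (6); add W.
Step 3: cheapest edge leaving the tree is R-U (9); add U.
Step 4: cheapest edge leaving the tree is U-X (5); add X.
Step 5: cheapest edge leaving the tree is V-W (9); add V.
Step 6: cheapest edge leaving the tree is P-X (11); add P.
MST edges: Q-R, R-W, R-U, U-X, V-W, P-X; total weight 3+6+9+5+9+11 = 43.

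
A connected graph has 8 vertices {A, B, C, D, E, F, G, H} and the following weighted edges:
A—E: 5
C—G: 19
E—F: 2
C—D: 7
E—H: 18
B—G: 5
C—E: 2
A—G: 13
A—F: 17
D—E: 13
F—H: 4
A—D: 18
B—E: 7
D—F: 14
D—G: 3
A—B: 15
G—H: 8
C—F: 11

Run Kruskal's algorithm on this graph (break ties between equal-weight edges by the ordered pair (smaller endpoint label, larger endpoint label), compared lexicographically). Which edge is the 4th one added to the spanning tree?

Kruskal: consider edges lightest-first.
C—E (2): add — endpoints in different components.
E—F (2): add — endpoints in different components.
D—G (3): add — endpoints in different components.
F—H (4): add — endpoints in different components.
A—E (5): add — endpoints in different components.
B—G (5): add — endpoints in different components.
B—E (7): add — endpoints in different components.
The 4th edge added is F—H.

F-H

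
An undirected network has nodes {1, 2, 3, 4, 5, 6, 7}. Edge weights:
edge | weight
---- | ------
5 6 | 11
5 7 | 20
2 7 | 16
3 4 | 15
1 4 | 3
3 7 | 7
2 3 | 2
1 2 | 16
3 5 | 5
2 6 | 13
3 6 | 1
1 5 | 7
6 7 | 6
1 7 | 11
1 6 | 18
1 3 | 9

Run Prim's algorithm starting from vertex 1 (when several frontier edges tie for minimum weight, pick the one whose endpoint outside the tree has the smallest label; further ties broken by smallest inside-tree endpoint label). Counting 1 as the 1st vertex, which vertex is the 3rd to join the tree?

5

Prim, starting at 1.
Step 1: cheapest edge leaving the tree is 1 4 (3); add 4.
Step 2: cheapest edge leaving the tree is 1 5 (7); add 5.
Step 3: cheapest edge leaving the tree is 3 5 (5); add 3.
Step 4: cheapest edge leaving the tree is 3 6 (1); add 6.
Step 5: cheapest edge leaving the tree is 2 3 (2); add 2.
Step 6: cheapest edge leaving the tree is 6 7 (6); add 7.
Vertex order: 1, 4, 5, 3, 6, 2, 7. The 3rd vertex is 5.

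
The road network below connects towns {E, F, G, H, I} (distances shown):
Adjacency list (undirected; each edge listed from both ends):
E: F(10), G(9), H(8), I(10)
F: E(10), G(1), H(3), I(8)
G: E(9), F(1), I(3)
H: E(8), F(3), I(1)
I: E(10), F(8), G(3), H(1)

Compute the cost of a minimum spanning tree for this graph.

Kruskal's algorithm — process edges by increasing weight (ties by edge label):
F-G (1): add — endpoints in different components.
H-I (1): add — endpoints in different components.
F-H (3): add — endpoints in different components.
G-I (3): skip — G and I already connected.
E-H (8): add — endpoints in different components.
MST edges: F-G, H-I, F-H, E-H; total weight 1+1+3+8 = 13.

13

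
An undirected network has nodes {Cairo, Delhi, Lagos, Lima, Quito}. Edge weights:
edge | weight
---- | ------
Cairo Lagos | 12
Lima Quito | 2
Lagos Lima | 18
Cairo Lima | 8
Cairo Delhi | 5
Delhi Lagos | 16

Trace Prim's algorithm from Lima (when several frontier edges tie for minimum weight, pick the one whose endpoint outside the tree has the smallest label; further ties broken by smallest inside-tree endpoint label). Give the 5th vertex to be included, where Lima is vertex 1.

Grow the tree from Lima using Prim:
Step 1: cheapest edge leaving the tree is Lima Quito (2); add Quito.
Step 2: cheapest edge leaving the tree is Cairo Lima (8); add Cairo.
Step 3: cheapest edge leaving the tree is Cairo Delhi (5); add Delhi.
Step 4: cheapest edge leaving the tree is Cairo Lagos (12); add Lagos.
Vertex order: Lima, Quito, Cairo, Delhi, Lagos. The 5th vertex is Lagos.

Lagos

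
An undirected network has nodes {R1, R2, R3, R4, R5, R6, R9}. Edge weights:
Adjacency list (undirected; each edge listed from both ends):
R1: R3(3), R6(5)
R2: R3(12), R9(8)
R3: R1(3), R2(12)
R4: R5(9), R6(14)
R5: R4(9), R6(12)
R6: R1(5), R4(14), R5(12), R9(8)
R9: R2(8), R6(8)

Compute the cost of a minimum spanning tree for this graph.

Grow the tree from R4 using Prim:
Step 1: frontier [R4–R5 9, R4–R6 14] → take R4–R5 (9); add R5.
Step 2: frontier [R4–R6 14, R5–R6 12] → take R5–R6 (12); add R6.
Step 3: frontier [R1–R6 5, R6–R9 8] → take R1–R6 (5); add R1.
Step 4: frontier [R1–R3 3, R6–R9 8] → take R1–R3 (3); add R3.
Step 5: frontier [R2–R3 12, R6–R9 8] → take R6–R9 (8); add R9.
Step 6: frontier [R2–R3 12, R2–R9 8] → take R2–R9 (8); add R2.
MST edges: R4–R5, R5–R6, R1–R6, R1–R3, R6–R9, R2–R9; total weight 9+12+5+3+8+8 = 45.

45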